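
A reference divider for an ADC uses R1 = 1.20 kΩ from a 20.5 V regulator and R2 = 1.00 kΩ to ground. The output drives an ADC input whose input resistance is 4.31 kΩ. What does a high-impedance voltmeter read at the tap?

The load sits in parallel with R2: R2‖R_L = (1.00 × 4.31) / (1.00 + 4.31) = 0.8117 kΩ.
V_out = 20.5 × 0.8117 / (1.20 + 0.8117) = 20.5 × 0.8117/2.012 = 8.27 V.

V_out ≈ 8.27 V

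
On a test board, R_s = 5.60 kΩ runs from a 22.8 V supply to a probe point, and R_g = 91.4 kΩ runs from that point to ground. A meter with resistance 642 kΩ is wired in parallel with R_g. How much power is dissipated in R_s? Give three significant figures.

P ≈ 0.397 mW

Total resistance from the source is R_s + (R_g‖R_L) = 85.61 kΩ, so I = 22.8/85.61 kΩ = 0.2663 mA.
P = I²·R_s = (0.2663 mA)² × 5.60 kΩ = 0.397 mW.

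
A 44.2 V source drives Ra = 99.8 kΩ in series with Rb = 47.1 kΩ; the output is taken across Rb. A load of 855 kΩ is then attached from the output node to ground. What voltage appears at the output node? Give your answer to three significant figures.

V_out ≈ 13.7 V

The load sits in parallel with Rb: Rb‖R_L = (47.1 × 855) / (47.1 + 855) = 44.64 kΩ.
V_out = 44.2 × 44.64 / (99.8 + 44.64) = 44.2 × 44.64/144.4 = 13.7 V.
(Unloaded it would have been 14.2 V.)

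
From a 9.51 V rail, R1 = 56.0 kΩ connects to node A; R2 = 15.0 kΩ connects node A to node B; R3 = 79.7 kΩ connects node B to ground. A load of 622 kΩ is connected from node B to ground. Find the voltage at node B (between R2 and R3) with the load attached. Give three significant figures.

V ≈ 4.74 V

At node B, R3 is in parallel with the load: R3‖R_L = 70.65 kΩ.
Below node A the resistance is R2 + (R3‖R_L) = 85.65 kΩ, so V_A = 9.51 × 85.65/141.6 = 5.750 V.
Then V_B = V_A × (R3‖R_L)/(R2 + R3‖R_L) = 5.750 × 70.65/85.65 = 4.74 V.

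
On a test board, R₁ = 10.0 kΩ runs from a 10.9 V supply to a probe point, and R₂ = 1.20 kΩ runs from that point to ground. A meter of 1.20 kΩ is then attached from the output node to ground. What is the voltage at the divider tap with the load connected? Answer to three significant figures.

V_out ≈ 0.617 V

The load sits in parallel with R₂: R₂‖R_L = (1.20 × 1.20) / (1.20 + 1.20) = 0.6000 kΩ.
V_out = 10.9 × 0.6000 / (10.0 + 0.6000) = 10.9 × 0.6000/10.60 = 0.617 V.
(Unloaded it would have been 1.17 V.)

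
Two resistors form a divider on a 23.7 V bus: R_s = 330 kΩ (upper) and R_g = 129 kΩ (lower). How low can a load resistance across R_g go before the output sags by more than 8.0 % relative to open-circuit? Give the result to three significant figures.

R_L(min) ≈ 1.07 MΩ

Output resistance R_th = R_s‖R_g = (330 × 129)/459.0 = 92.75 kΩ.
The fractional drop is R_th/(R_th + R_L); requiring this ≤ 0.0800 gives R_L ≥ R_th(1/0.0800 − 1) = 92.75 × 11.50 = 1.07 MΩ.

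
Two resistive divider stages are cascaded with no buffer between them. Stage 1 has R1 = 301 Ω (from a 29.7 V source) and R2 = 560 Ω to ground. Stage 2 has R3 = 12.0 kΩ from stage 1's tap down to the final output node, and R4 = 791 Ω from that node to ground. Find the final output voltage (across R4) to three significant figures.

Stage 2 presents R3+R4 = 12790 Ω as a load on stage 1's tap.
Stage 1's lower leg becomes R2‖(R3+R4) = 536.5 Ω, so V_mid = 29.7 × 536.5/837.5 = 19.03 V.
Stage 2 is itself unloaded: V_out = V_mid × R4/(R3+R4) = 19.03 × 791/12790 = 1.18 V.

V_out ≈ 1.18 V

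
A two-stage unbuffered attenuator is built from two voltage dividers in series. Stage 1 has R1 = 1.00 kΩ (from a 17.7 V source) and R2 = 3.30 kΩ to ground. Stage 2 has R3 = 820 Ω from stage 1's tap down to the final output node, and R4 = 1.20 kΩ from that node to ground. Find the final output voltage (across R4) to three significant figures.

Stage 2 presents R3+R4 = 2020 Ω as a load on stage 1's tap.
Stage 1's lower leg becomes R2‖(R3+R4) = 1253 Ω, so V_mid = 17.7 × 1253/2253 = 9.844 V.
Stage 2 is itself unloaded: V_out = V_mid × R4/(R3+R4) = 9.844 × 1200/2020 = 5.85 V.

V_out ≈ 5.85 V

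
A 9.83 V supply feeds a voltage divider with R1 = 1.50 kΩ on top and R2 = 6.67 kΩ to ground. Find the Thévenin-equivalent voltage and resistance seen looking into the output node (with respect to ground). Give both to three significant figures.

V_th = 8.03 V, R_th = 1.22 kΩ

V_th is the open-circuit tap voltage: 9.83 × 6.67/(1.50 + 6.67) = 8.03 V.
With the supply zeroed, R1 and R2 appear in parallel from the tap: R_th = R1‖R2 = (1.50 × 6.67)/8.170 = 1.22 kΩ.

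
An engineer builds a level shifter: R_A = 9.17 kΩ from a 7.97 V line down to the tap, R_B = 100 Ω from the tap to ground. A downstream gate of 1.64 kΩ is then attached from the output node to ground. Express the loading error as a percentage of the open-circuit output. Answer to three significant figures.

5.69 %

The divider's output (Thévenin) resistance is R_A‖R_B = 98.92 Ω.
Fractional drop under load = R_th/(R_th + R_L) = 98.92 / (98.92 + 1640) = 0.05689.
So the output falls by 5.69 %.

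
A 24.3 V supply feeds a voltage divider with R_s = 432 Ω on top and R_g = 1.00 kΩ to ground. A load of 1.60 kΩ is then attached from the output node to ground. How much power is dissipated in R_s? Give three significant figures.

P ≈ 233 mW

Total resistance from the source is R_s + (R_g‖R_L) = 1047 Ω, so I = 24.3/1047 Ω = 23.20 mA.
P = I²·R_s = (23.20 mA)² × 432 Ω = 233 mW.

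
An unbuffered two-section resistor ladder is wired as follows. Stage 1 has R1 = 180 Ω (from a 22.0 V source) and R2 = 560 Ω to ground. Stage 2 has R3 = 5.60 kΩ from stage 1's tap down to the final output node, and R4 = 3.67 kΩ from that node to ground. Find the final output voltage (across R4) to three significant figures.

V_out ≈ 6.50 V

Stage 2 presents R3+R4 = 9270 Ω as a load on stage 1's tap.
Stage 1's lower leg becomes R2‖(R3+R4) = 528.1 Ω, so V_mid = 22.0 × 528.1/708.1 = 16.41 V.
Stage 2 is itself unloaded: V_out = V_mid × R4/(R3+R4) = 16.41 × 3670/9270 = 6.50 V.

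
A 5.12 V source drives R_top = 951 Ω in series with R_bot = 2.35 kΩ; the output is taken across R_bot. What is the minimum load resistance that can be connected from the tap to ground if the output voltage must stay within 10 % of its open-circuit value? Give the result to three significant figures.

Output resistance R_th = R_top‖R_bot = (951 × 2350)/3301 = 677.0 Ω.
The fractional drop is R_th/(R_th + R_L); requiring this ≤ 0.100 gives R_L ≥ R_th(1/0.100 − 1) = 677.0 × 9.000 = 6.09 kΩ.

R_L(min) ≈ 6.09 kΩ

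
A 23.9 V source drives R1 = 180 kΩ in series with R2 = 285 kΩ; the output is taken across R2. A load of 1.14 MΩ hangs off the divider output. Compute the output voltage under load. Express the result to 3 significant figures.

V_out ≈ 13.4 V

The load sits in parallel with R2: R2‖R_L = (285 × 1140) / (285 + 1140) = 228.0 kΩ.
V_out = 23.9 × 228.0 / (180 + 228.0) = 23.9 × 228.0/408.0 = 13.4 V.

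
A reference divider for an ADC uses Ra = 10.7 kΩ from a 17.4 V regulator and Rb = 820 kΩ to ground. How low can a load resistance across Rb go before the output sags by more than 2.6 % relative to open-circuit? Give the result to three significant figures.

Output resistance R_th = Ra‖Rb = (10.7 × 820)/830.7 = 10.56 kΩ.
The fractional drop is R_th/(R_th + R_L); requiring this ≤ 0.0260 gives R_L ≥ R_th(1/0.0260 − 1) = 10.56 × 37.46 = 396 kΩ.

R_L(min) ≈ 396 kΩ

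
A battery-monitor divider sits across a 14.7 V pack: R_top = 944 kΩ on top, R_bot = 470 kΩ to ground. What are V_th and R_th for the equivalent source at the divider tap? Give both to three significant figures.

V_th = 4.89 V, R_th = 314 kΩ

V_th is the open-circuit tap voltage: 14.7 × 470/(944 + 470) = 4.89 V.
With the supply zeroed, R_top and R_bot appear in parallel from the tap: R_th = R_top‖R_bot = (944 × 470)/1414 = 314 kΩ.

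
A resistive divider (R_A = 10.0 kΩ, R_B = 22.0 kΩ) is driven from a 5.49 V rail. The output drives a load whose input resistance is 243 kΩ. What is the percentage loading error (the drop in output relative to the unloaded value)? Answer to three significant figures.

2.75 %

The divider's output (Thévenin) resistance is R_A‖R_B = 6.875 kΩ.
Fractional drop under load = R_th/(R_th + R_L) = 6.875 / (6.875 + 243) = 0.02751.
So the output falls by 2.75 %.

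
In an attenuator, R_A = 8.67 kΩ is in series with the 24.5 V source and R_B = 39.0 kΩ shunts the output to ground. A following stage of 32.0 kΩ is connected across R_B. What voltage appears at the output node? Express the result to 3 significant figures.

The load sits in parallel with R_B: R_B‖R_L = (39.0 × 32.0) / (39.0 + 32.0) = 17.58 kΩ.
V_out = 24.5 × 17.58 / (8.67 + 17.58) = 24.5 × 17.58/26.25 = 16.4 V.

V_out ≈ 16.4 V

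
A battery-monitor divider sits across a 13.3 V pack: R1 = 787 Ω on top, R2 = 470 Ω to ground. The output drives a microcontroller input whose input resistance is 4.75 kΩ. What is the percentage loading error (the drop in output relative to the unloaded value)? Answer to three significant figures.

5.83 %

The divider's output (Thévenin) resistance is R1‖R2 = 294.3 Ω.
Fractional drop under load = R_th/(R_th + R_L) = 294.3 / (294.3 + 4750) = 0.05834.
So the output falls by 5.83 %.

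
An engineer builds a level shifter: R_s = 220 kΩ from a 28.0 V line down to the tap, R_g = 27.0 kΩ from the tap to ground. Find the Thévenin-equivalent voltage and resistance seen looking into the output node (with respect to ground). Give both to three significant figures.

V_th = 3.06 V, R_th = 24.0 kΩ

V_th is the open-circuit tap voltage: 28.0 × 27.0/(220 + 27.0) = 3.06 V.
With the supply zeroed, R_s and R_g appear in parallel from the tap: R_th = R_s‖R_g = (220 × 27.0)/247.0 = 24.0 kΩ.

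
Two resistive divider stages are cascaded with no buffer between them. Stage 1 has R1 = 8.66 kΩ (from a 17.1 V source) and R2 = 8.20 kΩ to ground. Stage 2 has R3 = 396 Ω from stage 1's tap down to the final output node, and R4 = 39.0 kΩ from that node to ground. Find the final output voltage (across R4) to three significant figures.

Stage 2 presents R3+R4 = 39400 Ω as a load on stage 1's tap.
Stage 1's lower leg becomes R2‖(R3+R4) = 6787 Ω, so V_mid = 17.1 × 6787/15450 = 7.513 V.
Stage 2 is itself unloaded: V_out = V_mid × R4/(R3+R4) = 7.513 × 39000/39400 = 7.44 V.

V_out ≈ 7.44 V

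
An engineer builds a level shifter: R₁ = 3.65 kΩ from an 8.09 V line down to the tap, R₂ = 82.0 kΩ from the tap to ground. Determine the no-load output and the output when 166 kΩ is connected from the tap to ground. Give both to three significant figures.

Unloaded: 7.75 V; loaded: 7.59 V

Open-circuit: V = 8.09 × 82.0/(3.65 + 82.0) = 7.75 V.
With the load, R₂ becomes R₂‖R_L = 54.89 kΩ, so V = 8.09 × 54.89/58.54 = 7.59 V.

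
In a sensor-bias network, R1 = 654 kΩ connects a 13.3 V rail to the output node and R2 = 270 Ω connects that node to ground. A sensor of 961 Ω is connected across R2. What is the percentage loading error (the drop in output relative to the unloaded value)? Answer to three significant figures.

Unloaded V = 13.3 × 270/654300 = 0.005489 V.
Loaded: R2‖R_L = 210.8 Ω, giving V = 13.3 × 210.8/654200 = 0.004285 V.
Drop = (0.005489 − 0.004285) / 0.005489 = 21.9 %.

21.9 %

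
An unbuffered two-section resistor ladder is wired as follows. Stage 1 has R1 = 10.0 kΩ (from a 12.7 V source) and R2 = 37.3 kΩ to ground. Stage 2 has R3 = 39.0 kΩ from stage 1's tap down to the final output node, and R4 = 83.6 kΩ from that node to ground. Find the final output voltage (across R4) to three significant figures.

Stage 2 presents R3+R4 = 122.6 kΩ as a load on stage 1's tap.
Stage 1's lower leg becomes R2‖(R3+R4) = 28.60 kΩ, so V_mid = 12.7 × 28.60/38.60 = 9.410 V.
Stage 2 is itself unloaded: V_out = V_mid × R4/(R3+R4) = 9.410 × 83.6/122.6 = 6.42 V.

V_out ≈ 6.42 V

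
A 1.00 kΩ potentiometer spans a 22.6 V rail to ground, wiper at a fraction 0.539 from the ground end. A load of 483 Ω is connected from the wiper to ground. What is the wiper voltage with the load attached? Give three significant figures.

V ≈ 8.04 V

The wiper splits the pot into (1−α)R = 461.0 Ω above and αR = 539.0 Ω below.
Lower section ‖ load = 254.7 Ω.
V_wiper = 22.6 × 254.7/(461.0 + 254.7) = 8.04 V.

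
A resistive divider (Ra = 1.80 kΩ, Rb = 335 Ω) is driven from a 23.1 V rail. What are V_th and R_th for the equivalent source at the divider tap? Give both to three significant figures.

V_th is the open-circuit tap voltage: 23.1 × 335/(1800 + 335) = 3.62 V.
With the supply zeroed, Ra and Rb appear in parallel from the tap: R_th = Ra‖Rb = (1800 × 335)/2135 = 282 Ω.

V_th = 3.62 V, R_th = 282 Ω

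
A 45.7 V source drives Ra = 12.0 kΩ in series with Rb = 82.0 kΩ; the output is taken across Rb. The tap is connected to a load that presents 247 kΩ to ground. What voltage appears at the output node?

V_out ≈ 38.2 V

The load sits in parallel with Rb: Rb‖R_L = (82.0 × 247) / (82.0 + 247) = 61.56 kΩ.
V_out = 45.7 × 61.56 / (12.0 + 61.56) = 45.7 × 61.56/73.56 = 38.2 V.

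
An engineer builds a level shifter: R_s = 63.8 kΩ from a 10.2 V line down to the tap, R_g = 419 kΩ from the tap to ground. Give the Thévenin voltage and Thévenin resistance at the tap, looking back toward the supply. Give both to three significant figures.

V_th = 8.85 V, R_th = 55.4 kΩ

V_th is the open-circuit tap voltage: 10.2 × 419/(63.8 + 419) = 8.85 V.
With the supply zeroed, R_s and R_g appear in parallel from the tap: R_th = R_s‖R_g = (63.8 × 419)/482.8 = 55.4 kΩ.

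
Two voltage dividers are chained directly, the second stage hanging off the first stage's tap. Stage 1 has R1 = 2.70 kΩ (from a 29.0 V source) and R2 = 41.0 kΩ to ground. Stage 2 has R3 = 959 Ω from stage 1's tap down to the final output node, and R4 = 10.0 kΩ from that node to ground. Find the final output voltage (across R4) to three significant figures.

Stage 2 presents R3+R4 = 10960 Ω as a load on stage 1's tap.
Stage 1's lower leg becomes R2‖(R3+R4) = 8648 Ω, so V_mid = 29.0 × 8648/11350 = 22.10 V.
Stage 2 is itself unloaded: V_out = V_mid × R4/(R3+R4) = 22.10 × 10000/10960 = 20.2 V.

V_out ≈ 20.2 V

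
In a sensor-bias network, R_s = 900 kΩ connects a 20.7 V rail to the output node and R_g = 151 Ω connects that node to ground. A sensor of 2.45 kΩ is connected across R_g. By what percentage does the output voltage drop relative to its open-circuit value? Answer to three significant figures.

The divider's output (Thévenin) resistance is R_s‖R_g = 151.0 Ω.
Fractional drop under load = R_th/(R_th + R_L) = 151.0 / (151.0 + 2450) = 0.05805.
So the output falls by 5.80 %.

5.80 %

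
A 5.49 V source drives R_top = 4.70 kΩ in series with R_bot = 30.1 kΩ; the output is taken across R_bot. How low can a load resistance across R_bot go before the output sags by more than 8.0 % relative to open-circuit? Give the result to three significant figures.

Output resistance R_th = R_top‖R_bot = (4.70 × 30.1)/34.80 = 4.065 kΩ.
The fractional drop is R_th/(R_th + R_L); requiring this ≤ 0.0800 gives R_L ≥ R_th(1/0.0800 − 1) = 4.065 × 11.50 = 46.8 kΩ.

R_L(min) ≈ 46.8 kΩ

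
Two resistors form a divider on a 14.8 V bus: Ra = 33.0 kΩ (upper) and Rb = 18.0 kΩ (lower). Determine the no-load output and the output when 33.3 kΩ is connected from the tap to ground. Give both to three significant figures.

Open-circuit: V = 14.8 × 18.0/(33.0 + 18.0) = 5.22 V.
With the load, Rb becomes Rb‖R_L = 11.68 kΩ, so V = 14.8 × 11.68/44.68 = 3.87 V.

Unloaded: 5.22 V; loaded: 3.87 V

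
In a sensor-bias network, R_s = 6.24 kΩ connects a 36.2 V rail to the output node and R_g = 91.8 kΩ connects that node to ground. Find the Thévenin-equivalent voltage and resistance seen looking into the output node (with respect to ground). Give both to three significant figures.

V_th = 33.9 V, R_th = 5.84 kΩ

V_th is the open-circuit tap voltage: 36.2 × 91.8/(6.24 + 91.8) = 33.9 V.
With the supply zeroed, R_s and R_g appear in parallel from the tap: R_th = R_s‖R_g = (6.24 × 91.8)/98.04 = 5.84 kΩ.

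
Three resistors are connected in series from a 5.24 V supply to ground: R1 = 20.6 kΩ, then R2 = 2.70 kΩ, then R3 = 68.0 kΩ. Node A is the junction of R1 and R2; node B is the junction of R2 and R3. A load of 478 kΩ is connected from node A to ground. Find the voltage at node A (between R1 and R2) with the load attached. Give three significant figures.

Below node A the series string R2+R3 = 70.70 kΩ sits in parallel with the 478 kΩ load: 61.59 kΩ.
V_A = 5.24 × 61.59/(20.6 + 61.59) = 3.93 V.

V ≈ 3.93 V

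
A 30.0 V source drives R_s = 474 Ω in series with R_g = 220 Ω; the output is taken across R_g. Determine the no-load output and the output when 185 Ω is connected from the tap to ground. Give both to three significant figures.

Unloaded: 9.51 V; loaded: 5.25 V

Open-circuit: V = 30.0 × 220/(474 + 220) = 9.51 V.
With the load, R_g becomes R_g‖R_L = 100.5 Ω, so V = 30.0 × 100.5/574.5 = 5.25 V.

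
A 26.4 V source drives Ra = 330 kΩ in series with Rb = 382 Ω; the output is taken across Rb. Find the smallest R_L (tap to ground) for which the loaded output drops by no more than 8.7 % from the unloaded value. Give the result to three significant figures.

R_L(min) ≈ 4.00 kΩ

Output resistance R_th = Ra‖Rb = (330000 × 382)/330400 = 381.6 Ω.
The fractional drop is R_th/(R_th + R_L); requiring this ≤ 0.0870 gives R_L ≥ R_th(1/0.0870 − 1) = 381.6 × 10.49 = 4.00 kΩ.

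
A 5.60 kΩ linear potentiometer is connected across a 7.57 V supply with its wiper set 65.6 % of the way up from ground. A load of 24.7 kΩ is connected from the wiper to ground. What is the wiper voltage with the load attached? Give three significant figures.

The wiper splits the pot into (1−α)R = 1.926 kΩ above and αR = 3.674 kΩ below.
Lower section ‖ load = 3.198 kΩ.
V_wiper = 7.57 × 3.198/(1.926 + 3.198) = 4.72 V.

V ≈ 4.72 V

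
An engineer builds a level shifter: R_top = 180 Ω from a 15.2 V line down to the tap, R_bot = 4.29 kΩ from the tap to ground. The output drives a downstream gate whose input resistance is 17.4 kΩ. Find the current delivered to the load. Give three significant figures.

I_L ≈ 0.830 mA

R_bot‖R_L = 3441 Ω; V_out = 15.2 × 3441/3621 = 14.44 V.
I_L = V_out / R_L = 14.44 / 17.4 kΩ = 0.830 mA.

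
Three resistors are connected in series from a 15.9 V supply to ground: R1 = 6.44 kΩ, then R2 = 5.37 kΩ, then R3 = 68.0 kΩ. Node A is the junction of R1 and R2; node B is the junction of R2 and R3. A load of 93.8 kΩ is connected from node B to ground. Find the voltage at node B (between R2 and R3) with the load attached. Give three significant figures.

At node B, R3 is in parallel with the load: R3‖R_L = 39.42 kΩ.
Below node A the resistance is R2 + (R3‖R_L) = 44.79 kΩ, so V_A = 15.9 × 44.79/51.23 = 13.90 V.
Then V_B = V_A × (R3‖R_L)/(R2 + R3‖R_L) = 13.90 × 39.42/44.79 = 12.2 V.

V ≈ 12.2 V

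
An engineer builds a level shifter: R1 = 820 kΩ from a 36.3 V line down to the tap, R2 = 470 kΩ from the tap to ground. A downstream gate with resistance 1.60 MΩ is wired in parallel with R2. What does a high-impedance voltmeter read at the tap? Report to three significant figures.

The load sits in parallel with R2: R2‖R_L = (470 × 1600) / (470 + 1600) = 363.3 kΩ.
V_out = 36.3 × 363.3 / (820 + 363.3) = 36.3 × 363.3/1183 = 11.1 V.

V_out ≈ 11.1 V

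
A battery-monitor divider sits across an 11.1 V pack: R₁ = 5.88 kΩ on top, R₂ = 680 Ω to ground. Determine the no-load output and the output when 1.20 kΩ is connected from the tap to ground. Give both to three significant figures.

Open-circuit: V = 11.1 × 680/(5880 + 680) = 1.15 V.
With the load, R₂ becomes R₂‖R_L = 434.0 Ω, so V = 11.1 × 434.0/6314 = 0.763 V.

Unloaded: 1.15 V; loaded: 0.763 V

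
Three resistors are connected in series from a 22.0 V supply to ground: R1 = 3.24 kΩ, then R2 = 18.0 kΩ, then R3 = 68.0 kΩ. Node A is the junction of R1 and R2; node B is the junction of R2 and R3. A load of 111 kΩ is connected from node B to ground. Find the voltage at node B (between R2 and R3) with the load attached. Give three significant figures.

V ≈ 14.6 V

At node B, R3 is in parallel with the load: R3‖R_L = 42.17 kΩ.
Below node A the resistance is R2 + (R3‖R_L) = 60.17 kΩ, so V_A = 22.0 × 60.17/63.41 = 20.88 V.
Then V_B = V_A × (R3‖R_L)/(R2 + R3‖R_L) = 20.88 × 42.17/60.17 = 14.6 V.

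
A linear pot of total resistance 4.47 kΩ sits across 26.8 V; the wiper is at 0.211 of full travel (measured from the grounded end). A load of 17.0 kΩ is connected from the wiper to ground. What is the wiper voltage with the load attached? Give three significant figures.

V ≈ 5.42 V

The wiper splits the pot into (1−α)R = 3527 Ω above and αR = 943.2 Ω below.
Lower section ‖ load = 893.6 Ω.
V_wiper = 26.8 × 893.6/(3527 + 893.6) = 5.42 V.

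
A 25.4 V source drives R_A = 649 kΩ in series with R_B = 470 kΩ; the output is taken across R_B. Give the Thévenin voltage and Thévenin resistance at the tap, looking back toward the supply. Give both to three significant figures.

V_th is the open-circuit tap voltage: 25.4 × 470/(649 + 470) = 10.7 V.
With the supply zeroed, R_A and R_B appear in parallel from the tap: R_th = R_A‖R_B = (649 × 470)/1119 = 273 kΩ.

V_th = 10.7 V, R_th = 273 kΩ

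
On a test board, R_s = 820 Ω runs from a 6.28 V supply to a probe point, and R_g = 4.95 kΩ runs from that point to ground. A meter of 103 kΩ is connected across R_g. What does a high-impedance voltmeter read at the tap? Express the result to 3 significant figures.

The load sits in parallel with R_g: R_g‖R_L = (4950 × 103000) / (4950 + 103000) = 4723 Ω.
V_out = 6.28 × 4723 / (820 + 4723) = 6.28 × 4723/5543 = 5.35 V.

V_out ≈ 5.35 V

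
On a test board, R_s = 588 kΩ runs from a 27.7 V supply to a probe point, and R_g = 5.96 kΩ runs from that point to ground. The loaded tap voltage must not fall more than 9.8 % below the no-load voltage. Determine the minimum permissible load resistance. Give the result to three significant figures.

Output resistance R_th = R_s‖R_g = (588 × 5.96)/594.0 = 5.900 kΩ.
The fractional drop is R_th/(R_th + R_L); requiring this ≤ 0.0980 gives R_L ≥ R_th(1/0.0980 − 1) = 5.900 × 9.204 = 54.3 kΩ.

R_L(min) ≈ 54.3 kΩ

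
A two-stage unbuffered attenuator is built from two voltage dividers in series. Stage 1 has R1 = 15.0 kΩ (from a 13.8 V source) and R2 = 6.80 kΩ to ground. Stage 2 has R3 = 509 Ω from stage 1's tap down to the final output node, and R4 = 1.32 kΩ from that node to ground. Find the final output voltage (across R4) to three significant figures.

Stage 2 presents R3+R4 = 1829 Ω as a load on stage 1's tap.
Stage 1's lower leg becomes R2‖(R3+R4) = 1441 Ω, so V_mid = 13.8 × 1441/16440 = 1.210 V.
Stage 2 is itself unloaded: V_out = V_mid × R4/(R3+R4) = 1.210 × 1320/1829 = 0.873 V.

V_out ≈ 0.873 V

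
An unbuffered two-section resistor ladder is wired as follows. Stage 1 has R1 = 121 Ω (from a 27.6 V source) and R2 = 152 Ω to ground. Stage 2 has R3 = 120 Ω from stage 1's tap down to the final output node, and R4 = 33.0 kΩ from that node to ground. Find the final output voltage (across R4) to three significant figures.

V_out ≈ 15.3 V

Stage 2 presents R3+R4 = 33120 Ω as a load on stage 1's tap.
Stage 1's lower leg becomes R2‖(R3+R4) = 151.3 Ω, so V_mid = 27.6 × 151.3/272.3 = 15.34 V.
Stage 2 is itself unloaded: V_out = V_mid × R4/(R3+R4) = 15.34 × 33000/33120 = 15.3 V.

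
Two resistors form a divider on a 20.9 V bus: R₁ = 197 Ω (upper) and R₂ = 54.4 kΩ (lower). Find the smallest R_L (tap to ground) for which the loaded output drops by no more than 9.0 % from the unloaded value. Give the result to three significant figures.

R_L(min) ≈ 1.98 kΩ

Output resistance R_th = R₁‖R₂ = (197 × 54400)/54600 = 196.3 Ω.
The fractional drop is R_th/(R_th + R_L); requiring this ≤ 0.0900 gives R_L ≥ R_th(1/0.0900 − 1) = 196.3 × 10.11 = 1.98 kΩ.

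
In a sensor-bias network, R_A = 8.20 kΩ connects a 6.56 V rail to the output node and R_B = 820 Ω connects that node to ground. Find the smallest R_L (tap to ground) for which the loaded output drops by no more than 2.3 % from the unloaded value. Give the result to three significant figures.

R_L(min) ≈ 31.7 kΩ

Output resistance R_th = R_A‖R_B = (8200 × 820)/9020 = 745.5 Ω.
The fractional drop is R_th/(R_th + R_L); requiring this ≤ 0.0230 gives R_L ≥ R_th(1/0.0230 − 1) = 745.5 × 42.48 = 31.7 kΩ.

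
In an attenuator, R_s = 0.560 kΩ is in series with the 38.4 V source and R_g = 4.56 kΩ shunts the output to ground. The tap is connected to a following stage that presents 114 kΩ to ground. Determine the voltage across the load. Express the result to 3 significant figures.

The load sits in parallel with R_g: R_g‖R_L = (4560 × 114000) / (4560 + 114000) = 4385 Ω.
V_out = 38.4 × 4385 / (560 + 4385) = 38.4 × 4385/4945 = 34.1 V.

V_out ≈ 34.1 V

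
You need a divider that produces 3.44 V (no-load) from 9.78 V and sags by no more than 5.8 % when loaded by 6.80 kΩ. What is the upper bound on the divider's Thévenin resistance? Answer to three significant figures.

Loading drop = R_th/(R_th + R_L) ≤ 0.0580, so R_th ≤ R_L · ε/(1−ε) = 6.80 kΩ × 0.0580/0.9420 = 419 Ω.

R_th ≤ 419 Ω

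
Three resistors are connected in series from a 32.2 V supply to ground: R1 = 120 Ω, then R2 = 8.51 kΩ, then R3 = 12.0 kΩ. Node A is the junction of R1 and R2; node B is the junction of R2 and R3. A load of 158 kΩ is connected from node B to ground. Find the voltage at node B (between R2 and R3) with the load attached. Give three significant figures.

At node B, R3 is in parallel with the load: R3‖R_L = 11150 Ω.
Below node A the resistance is R2 + (R3‖R_L) = 19660 Ω, so V_A = 32.2 × 19660/19780 = 32.00 V.
Then V_B = V_A × (R3‖R_L)/(R2 + R3‖R_L) = 32.00 × 11150/19660 = 18.2 V.

V ≈ 18.2 V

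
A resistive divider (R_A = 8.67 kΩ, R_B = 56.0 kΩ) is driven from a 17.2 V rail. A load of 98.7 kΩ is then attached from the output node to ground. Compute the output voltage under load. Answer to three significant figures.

V_out ≈ 13.8 V

The load sits in parallel with R_B: R_B‖R_L = (56.0 × 98.7) / (56.0 + 98.7) = 35.73 kΩ.
V_out = 17.2 × 35.73 / (8.67 + 35.73) = 17.2 × 35.73/44.40 = 13.8 V.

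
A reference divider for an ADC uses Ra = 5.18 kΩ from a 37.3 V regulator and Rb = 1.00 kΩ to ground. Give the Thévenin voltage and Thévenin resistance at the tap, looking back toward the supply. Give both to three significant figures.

V_th is the open-circuit tap voltage: 37.3 × 1.00/(5.18 + 1.00) = 6.04 V.
With the supply zeroed, Ra and Rb appear in parallel from the tap: R_th = Ra‖Rb = (5.18 × 1.00)/6.180 = 838 Ω.

V_th = 6.04 V, R_th = 838 Ω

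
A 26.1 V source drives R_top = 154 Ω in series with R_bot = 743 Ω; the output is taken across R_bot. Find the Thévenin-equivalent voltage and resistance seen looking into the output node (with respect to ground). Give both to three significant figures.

V_th is the open-circuit tap voltage: 26.1 × 743/(154 + 743) = 21.6 V.
With the supply zeroed, R_top and R_bot appear in parallel from the tap: R_th = R_top‖R_bot = (154 × 743)/897.0 = 128 Ω.

V_th = 21.6 V, R_th = 128 Ω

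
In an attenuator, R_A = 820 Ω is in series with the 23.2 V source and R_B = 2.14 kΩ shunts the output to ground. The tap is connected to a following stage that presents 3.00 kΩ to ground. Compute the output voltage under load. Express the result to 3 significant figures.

The load sits in parallel with R_B: R_B‖R_L = (2140 × 3000) / (2140 + 3000) = 1249 Ω.
V_out = 23.2 × 1249 / (820 + 1249) = 23.2 × 1249/2069 = 14.0 V.

V_out ≈ 14.0 V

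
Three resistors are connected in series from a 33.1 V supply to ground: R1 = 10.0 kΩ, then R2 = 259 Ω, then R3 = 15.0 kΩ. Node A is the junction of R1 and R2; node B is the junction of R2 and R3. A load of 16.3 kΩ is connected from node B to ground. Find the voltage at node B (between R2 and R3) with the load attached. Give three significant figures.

At node B, R3 is in parallel with the load: R3‖R_L = 7812 Ω.
Below node A the resistance is R2 + (R3‖R_L) = 8071 Ω, so V_A = 33.1 × 8071/18070 = 14.78 V.
Then V_B = V_A × (R3‖R_L)/(R2 + R3‖R_L) = 14.78 × 7812/8071 = 14.3 V.

V ≈ 14.3 V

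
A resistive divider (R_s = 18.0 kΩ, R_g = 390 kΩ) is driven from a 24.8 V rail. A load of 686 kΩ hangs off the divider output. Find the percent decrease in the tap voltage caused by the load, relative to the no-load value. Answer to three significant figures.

The divider's output (Thévenin) resistance is R_s‖R_g = 17.21 kΩ.
Fractional drop under load = R_th/(R_th + R_L) = 17.21 / (17.21 + 686) = 0.02447.
So the output falls by 2.45 %.

2.45 %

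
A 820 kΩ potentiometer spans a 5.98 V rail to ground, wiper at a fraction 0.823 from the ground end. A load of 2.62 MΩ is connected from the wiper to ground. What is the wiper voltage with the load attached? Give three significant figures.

V ≈ 4.71 V

The wiper splits the pot into (1−α)R = 145.1 kΩ above and αR = 674.9 kΩ below.
Lower section ‖ load = 536.6 kΩ.
V_wiper = 5.98 × 536.6/(145.1 + 536.6) = 4.71 V.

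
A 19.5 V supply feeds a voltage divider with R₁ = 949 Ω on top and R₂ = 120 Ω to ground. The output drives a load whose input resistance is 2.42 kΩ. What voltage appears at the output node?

V_out ≈ 2.10 V

The load sits in parallel with R₂: R₂‖R_L = (120 × 2420) / (120 + 2420) = 114.3 Ω.
V_out = 19.5 × 114.3 / (949 + 114.3) = 19.5 × 114.3/1063 = 2.10 V.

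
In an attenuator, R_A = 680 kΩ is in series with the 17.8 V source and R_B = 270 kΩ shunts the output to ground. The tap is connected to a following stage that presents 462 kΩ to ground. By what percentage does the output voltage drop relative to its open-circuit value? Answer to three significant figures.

29.5 %

Unloaded V = 17.8 × 270/950.0 = 5.059 V.
Loaded: R_B‖R_L = 170.4 kΩ, giving V = 17.8 × 170.4/850.4 = 3.567 V.
Drop = (5.059 − 3.567) / 5.059 = 29.5 %.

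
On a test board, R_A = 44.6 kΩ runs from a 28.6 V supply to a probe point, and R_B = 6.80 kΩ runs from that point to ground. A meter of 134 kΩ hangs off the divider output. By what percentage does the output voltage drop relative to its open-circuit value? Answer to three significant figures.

4.22 %

The divider's output (Thévenin) resistance is R_A‖R_B = 5.900 kΩ.
Fractional drop under load = R_th/(R_th + R_L) = 5.900 / (5.900 + 134) = 0.04218.
So the output falls by 4.22 %.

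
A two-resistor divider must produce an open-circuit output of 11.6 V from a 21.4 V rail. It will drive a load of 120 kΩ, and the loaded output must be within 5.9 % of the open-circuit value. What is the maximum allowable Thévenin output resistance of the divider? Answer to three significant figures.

R_th ≤ 7.52 kΩ

Loading drop = R_th/(R_th + R_L) ≤ 0.0590, so R_th ≤ R_L · ε/(1−ε) = 120 kΩ × 0.0590/0.9410 = 7.52 kΩ.
(Any R1, R2 with R2/(R1+R2) = 0.542 and R1‖R2 ≤ 7.52 kΩ will meet the spec.)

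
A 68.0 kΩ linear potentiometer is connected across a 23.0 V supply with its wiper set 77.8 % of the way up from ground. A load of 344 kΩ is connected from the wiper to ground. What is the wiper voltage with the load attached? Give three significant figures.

V ≈ 17.3 V

The wiper splits the pot into (1−α)R = 15.10 kΩ above and αR = 52.90 kΩ below.
Lower section ‖ load = 45.85 kΩ.
V_wiper = 23.0 × 45.85/(15.10 + 45.85) = 17.3 V.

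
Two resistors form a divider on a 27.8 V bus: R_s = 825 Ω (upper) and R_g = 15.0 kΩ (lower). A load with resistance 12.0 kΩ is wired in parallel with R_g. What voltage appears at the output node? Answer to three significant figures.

The load sits in parallel with R_g: R_g‖R_L = (15000 × 12000) / (15000 + 12000) = 6667 Ω.
V_out = 27.8 × 6667 / (825 + 6667) = 27.8 × 6667/7492 = 24.7 V.

V_out ≈ 24.7 V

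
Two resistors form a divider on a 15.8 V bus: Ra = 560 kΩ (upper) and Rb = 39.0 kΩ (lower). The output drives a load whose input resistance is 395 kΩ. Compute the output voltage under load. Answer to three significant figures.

The load sits in parallel with Rb: Rb‖R_L = (39.0 × 395) / (39.0 + 395) = 35.50 kΩ.
V_out = 15.8 × 35.50 / (560 + 35.50) = 15.8 × 35.50/595.5 = 0.942 V.

V_out ≈ 0.942 V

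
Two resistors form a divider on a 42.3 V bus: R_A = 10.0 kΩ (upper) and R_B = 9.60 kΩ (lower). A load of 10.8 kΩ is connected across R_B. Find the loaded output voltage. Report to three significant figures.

V_out ≈ 14.3 V

The load sits in parallel with R_B: R_B‖R_L = (9.60 × 10.8) / (9.60 + 10.8) = 5.082 kΩ.
V_out = 42.3 × 5.082 / (10.0 + 5.082) = 42.3 × 5.082/15.08 = 14.3 V.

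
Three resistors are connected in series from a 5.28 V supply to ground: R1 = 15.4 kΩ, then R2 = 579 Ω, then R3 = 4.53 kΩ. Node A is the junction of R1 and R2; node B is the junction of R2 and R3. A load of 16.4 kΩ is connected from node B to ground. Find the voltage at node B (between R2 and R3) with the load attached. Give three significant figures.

V ≈ 0.960 V

At node B, R3 is in parallel with the load: R3‖R_L = 3550 Ω.
Below node A the resistance is R2 + (R3‖R_L) = 4129 Ω, so V_A = 5.28 × 4129/19530 = 1.116 V.
Then V_B = V_A × (R3‖R_L)/(R2 + R3‖R_L) = 1.116 × 3550/4129 = 0.960 V.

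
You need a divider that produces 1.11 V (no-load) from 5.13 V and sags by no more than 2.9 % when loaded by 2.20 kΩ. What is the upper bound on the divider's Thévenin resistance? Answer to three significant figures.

R_th ≤ 65.7 Ω

Loading drop = R_th/(R_th + R_L) ≤ 0.0290, so R_th ≤ R_L · ε/(1−ε) = 2.20 kΩ × 0.0290/0.9710 = 65.7 Ω.
(Any R1, R2 with R2/(R1+R2) = 0.216 and R1‖R2 ≤ 65.7 Ω will meet the spec.)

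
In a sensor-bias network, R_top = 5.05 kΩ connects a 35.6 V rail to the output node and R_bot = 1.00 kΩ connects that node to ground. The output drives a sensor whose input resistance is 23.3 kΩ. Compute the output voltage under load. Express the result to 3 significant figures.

V_out ≈ 5.68 V

The load sits in parallel with R_bot: R_bot‖R_L = (1.00 × 23.3) / (1.00 + 23.3) = 0.9588 kΩ.
V_out = 35.6 × 0.9588 / (5.05 + 0.9588) = 35.6 × 0.9588/6.009 = 5.68 V.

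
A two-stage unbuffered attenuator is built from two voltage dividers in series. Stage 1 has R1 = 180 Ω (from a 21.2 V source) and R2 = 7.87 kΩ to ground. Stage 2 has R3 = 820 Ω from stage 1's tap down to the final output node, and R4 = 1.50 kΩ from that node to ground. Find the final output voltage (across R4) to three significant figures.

Stage 2 presents R3+R4 = 2320 Ω as a load on stage 1's tap.
Stage 1's lower leg becomes R2‖(R3+R4) = 1792 Ω, so V_mid = 21.2 × 1792/1972 = 19.26 V.
Stage 2 is itself unloaded: V_out = V_mid × R4/(R3+R4) = 19.26 × 1500/2320 = 12.5 V.

V_out ≈ 12.5 V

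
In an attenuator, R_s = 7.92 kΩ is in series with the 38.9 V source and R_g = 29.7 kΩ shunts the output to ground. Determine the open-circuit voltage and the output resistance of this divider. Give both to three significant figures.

V_th = 30.7 V, R_th = 6.25 kΩ

V_th is the open-circuit tap voltage: 38.9 × 29.7/(7.92 + 29.7) = 30.7 V.
With the supply zeroed, R_s and R_g appear in parallel from the tap: R_th = R_s‖R_g = (7.92 × 29.7)/37.62 = 6.25 kΩ.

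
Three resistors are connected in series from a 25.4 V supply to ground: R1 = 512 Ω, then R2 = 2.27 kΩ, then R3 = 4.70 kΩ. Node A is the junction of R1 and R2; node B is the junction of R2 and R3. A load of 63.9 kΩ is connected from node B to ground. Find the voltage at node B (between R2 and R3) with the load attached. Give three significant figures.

At node B, R3 is in parallel with the load: R3‖R_L = 4378 Ω.
Below node A the resistance is R2 + (R3‖R_L) = 6648 Ω, so V_A = 25.4 × 6648/7160 = 23.58 V.
Then V_B = V_A × (R3‖R_L)/(R2 + R3‖R_L) = 23.58 × 4378/6648 = 15.5 V.

V ≈ 15.5 V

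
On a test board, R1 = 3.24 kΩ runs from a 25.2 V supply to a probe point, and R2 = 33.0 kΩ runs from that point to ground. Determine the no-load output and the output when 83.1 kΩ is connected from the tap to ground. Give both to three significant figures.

Open-circuit: V = 25.2 × 33.0/(3.24 + 33.0) = 22.9 V.
With the load, R2 becomes R2‖R_L = 23.62 kΩ, so V = 25.2 × 23.62/26.86 = 22.2 V.

Unloaded: 22.9 V; loaded: 22.2 V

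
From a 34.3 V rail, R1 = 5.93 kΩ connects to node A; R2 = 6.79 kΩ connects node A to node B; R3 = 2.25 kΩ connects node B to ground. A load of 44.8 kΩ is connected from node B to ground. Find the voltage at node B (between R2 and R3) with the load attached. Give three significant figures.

At node B, R3 is in parallel with the load: R3‖R_L = 2.142 kΩ.
Below node A the resistance is R2 + (R3‖R_L) = 8.932 kΩ, so V_A = 34.3 × 8.932/14.86 = 20.61 V.
Then V_B = V_A × (R3‖R_L)/(R2 + R3‖R_L) = 20.61 × 2.142/8.932 = 4.94 V.

V ≈ 4.94 V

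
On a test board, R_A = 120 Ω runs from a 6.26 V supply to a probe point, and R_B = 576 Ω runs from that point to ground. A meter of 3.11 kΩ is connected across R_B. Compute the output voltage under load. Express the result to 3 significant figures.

The load sits in parallel with R_B: R_B‖R_L = (576 × 3110) / (576 + 3110) = 486.0 Ω.
V_out = 6.26 × 486.0 / (120 + 486.0) = 6.26 × 486.0/606.0 = 5.02 V.

V_out ≈ 5.02 V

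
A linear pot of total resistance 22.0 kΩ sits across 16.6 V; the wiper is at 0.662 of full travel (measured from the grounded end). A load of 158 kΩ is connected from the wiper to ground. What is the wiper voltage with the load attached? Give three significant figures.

V ≈ 10.7 V

The wiper splits the pot into (1−α)R = 7.436 kΩ above and αR = 14.56 kΩ below.
Lower section ‖ load = 13.33 kΩ.
V_wiper = 16.6 × 13.33/(7.436 + 13.33) = 10.7 V.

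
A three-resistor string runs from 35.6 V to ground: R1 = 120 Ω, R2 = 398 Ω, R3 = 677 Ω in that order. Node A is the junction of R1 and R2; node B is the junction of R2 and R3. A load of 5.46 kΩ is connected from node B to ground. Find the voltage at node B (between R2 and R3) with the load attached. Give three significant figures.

At node B, R3 is in parallel with the load: R3‖R_L = 602.3 Ω.
Below node A the resistance is R2 + (R3‖R_L) = 1000 Ω, so V_A = 35.6 × 1000/1120 = 31.79 V.
Then V_B = V_A × (R3‖R_L)/(R2 + R3‖R_L) = 31.79 × 602.3/1000 = 19.1 V.

V ≈ 19.1 V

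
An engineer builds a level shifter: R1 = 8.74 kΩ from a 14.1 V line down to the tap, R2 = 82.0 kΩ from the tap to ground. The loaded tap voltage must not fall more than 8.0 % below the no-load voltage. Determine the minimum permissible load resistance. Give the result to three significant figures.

Output resistance R_th = R1‖R2 = (8.74 × 82.0)/90.74 = 7.898 kΩ.
The fractional drop is R_th/(R_th + R_L); requiring this ≤ 0.0800 gives R_L ≥ R_th(1/0.0800 − 1) = 7.898 × 11.50 = 90.8 kΩ.

R_L(min) ≈ 90.8 kΩ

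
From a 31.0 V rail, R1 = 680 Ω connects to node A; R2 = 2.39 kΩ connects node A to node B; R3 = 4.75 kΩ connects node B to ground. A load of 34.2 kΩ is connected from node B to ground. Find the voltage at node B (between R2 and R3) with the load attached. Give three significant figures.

V ≈ 17.9 V

At node B, R3 is in parallel with the load: R3‖R_L = 4171 Ω.
Below node A the resistance is R2 + (R3‖R_L) = 6561 Ω, so V_A = 31.0 × 6561/7241 = 28.09 V.
Then V_B = V_A × (R3‖R_L)/(R2 + R3‖R_L) = 28.09 × 4171/6561 = 17.9 V.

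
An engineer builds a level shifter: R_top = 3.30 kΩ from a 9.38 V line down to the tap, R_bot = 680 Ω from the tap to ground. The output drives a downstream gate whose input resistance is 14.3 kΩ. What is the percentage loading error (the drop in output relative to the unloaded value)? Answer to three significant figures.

The divider's output (Thévenin) resistance is R_top‖R_bot = 563.8 Ω.
Fractional drop under load = R_th/(R_th + R_L) = 563.8 / (563.8 + 14300) = 0.03793.
So the output falls by 3.79 %.

3.79 %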